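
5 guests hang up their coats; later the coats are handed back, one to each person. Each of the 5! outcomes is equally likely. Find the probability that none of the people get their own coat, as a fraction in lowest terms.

11/30

Favorable outcomes: !5 = 44.
Total outcomes: 5! = 120.
Probability = 44/120 = 11/30.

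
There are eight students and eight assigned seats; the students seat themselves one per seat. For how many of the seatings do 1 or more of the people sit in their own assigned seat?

25487

Sum C(8,i)·!(8-i) for i = 1..8:
  i=1: C(8,1)·!7 = 8·1854 = 14832
  i=2: C(8,2)·!6 = 28·265 = 7420
  i=3: C(8,3)·!5 = 56·44 = 2464
  i=4: C(8,4)·!4 = 70·9 = 630
  i=5: C(8,5)·!3 = 56·2 = 112
  i=6: C(8,6)·!2 = 28·1 = 28
  i=7: C(8,7)·!1 = 8·0 = 0
  i=8: C(8,8)·!0 = 1·1 = 1
Total = 25487.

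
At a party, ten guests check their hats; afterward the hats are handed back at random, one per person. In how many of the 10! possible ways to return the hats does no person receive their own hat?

1334961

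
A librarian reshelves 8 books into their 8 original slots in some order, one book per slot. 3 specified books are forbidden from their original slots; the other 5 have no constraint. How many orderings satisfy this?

27240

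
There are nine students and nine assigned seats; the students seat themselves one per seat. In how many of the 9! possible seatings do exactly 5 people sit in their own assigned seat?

1134

Choose which 5 of the 9 are fixed: C(9,5) = 126.
The other 4 form a derangement: !4 = 9.
Total: 126 × 9 = 1134.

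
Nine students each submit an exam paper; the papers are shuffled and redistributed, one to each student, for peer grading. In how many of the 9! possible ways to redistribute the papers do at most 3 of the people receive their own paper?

355997

Sum C(9,i)·!(9-i) for i = 0..3:
  i=0: C(9,0)·!9 = 1·133496 = 133496
  i=1: C(9,1)·!8 = 9·14833 = 133497
  i=2: C(9,2)·!7 = 36·1854 = 66744
  i=3: C(9,3)·!6 = 84·265 = 22260
Total = 355997.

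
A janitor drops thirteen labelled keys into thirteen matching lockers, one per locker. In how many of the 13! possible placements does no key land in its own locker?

The subfactorial !13 = [13!/e] (nearest integer).
13! = 6227020800, and 6227020800/e ≈ 2290792932.07, so !13 = 2290792932.

2290792932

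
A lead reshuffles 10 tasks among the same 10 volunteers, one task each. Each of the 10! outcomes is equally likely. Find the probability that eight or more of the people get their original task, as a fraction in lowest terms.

23/1814400

Favorable outcomes: Σ_{i≥8} C(10,i)·!(10-i) = 45·1 + 10·0 + 1·1 = 46.
Total outcomes: 10! = 3628800.
Probability = 46/3628800 = 23/1814400.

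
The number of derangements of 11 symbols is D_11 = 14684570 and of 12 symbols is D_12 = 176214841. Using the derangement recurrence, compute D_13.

2290792932

D_13 = (13-1)·(D_12 + D_11) = 12·(176214841 + 14684570) = 12·190899411 = 2290792932.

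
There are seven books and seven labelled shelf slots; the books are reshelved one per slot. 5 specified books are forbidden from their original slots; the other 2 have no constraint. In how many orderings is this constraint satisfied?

2428

Let A_j be the event that the j-th constrained one is fixed. By inclusion-exclusion over the 5 events:
Σ_{j=0}^{5} (-1)^j C(5,j)(7-j)!
= C(5,0)·7! - C(5,1)·6! + C(5,2)·5! - C(5,3)·4! + C(5,4)·3! - C(5,5)·2!
= 5040 - 3600 + 1200 - 240 + 30 - 2
= 2428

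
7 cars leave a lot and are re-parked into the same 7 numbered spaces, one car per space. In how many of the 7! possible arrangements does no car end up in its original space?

!7 is the nearest integer to 7!/e.
7! = 5040, and 5040/e ≈ 1854.11, so !7 = 1854.

1854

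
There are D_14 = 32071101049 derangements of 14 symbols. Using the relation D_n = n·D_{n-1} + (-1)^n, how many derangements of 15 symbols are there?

D_15 = 15·32071101049 - 1 = 481066515734.

481066515734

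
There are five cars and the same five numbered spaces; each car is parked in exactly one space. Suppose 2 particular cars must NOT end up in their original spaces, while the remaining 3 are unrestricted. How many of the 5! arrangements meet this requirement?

78

Inclusion-exclusion on the 2 forbidden self-matches:
Σ_{j=0}^{2} (-1)^j C(2,j)(5-j)!
= C(2,0)·5! - C(2,1)·4! + C(2,2)·3!
= 120 - 48 + 6
= 78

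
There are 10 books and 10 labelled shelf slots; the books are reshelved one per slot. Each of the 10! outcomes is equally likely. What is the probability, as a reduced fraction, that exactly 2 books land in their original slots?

2119/11520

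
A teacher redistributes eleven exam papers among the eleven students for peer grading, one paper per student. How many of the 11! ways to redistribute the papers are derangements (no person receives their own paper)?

14684570

By inclusion-exclusion, !11 = Σ (-1)^k · 11!/k! for k=0..11
= 11! - 11!/1! + 11!/2! - 11!/3! + 11!/4! - 11!/5! + 11!/6! - 11!/7! + 11!/8! - 11!/9! + 11!/10! - 11!/11!
= 39916800 - 39916800 + 19958400 - 6652800 + 1663200 - 332640 + 55440 - 7920 + 990 - 110 + 11 - 1
= 14684570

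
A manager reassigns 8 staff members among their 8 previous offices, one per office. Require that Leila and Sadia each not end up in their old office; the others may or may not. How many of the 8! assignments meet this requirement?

Let A_j be the event that the j-th constrained one is fixed. By inclusion-exclusion over the 2 events:
Σ_{j=0}^{2} (-1)^j C(2,j)(8-j)!
= C(2,0)·8! - C(2,1)·7! + C(2,2)·6!
= 40320 - 10080 + 720
= 30960

30960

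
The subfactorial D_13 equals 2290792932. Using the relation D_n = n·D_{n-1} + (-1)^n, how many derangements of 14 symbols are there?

D_14 = 14·2290792932 + 1 = 32071101049.

32071101049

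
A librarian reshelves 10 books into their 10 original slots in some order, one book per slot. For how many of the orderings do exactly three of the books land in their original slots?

222480

Pick the 3 fixed positions: C(10,3) = 120 ways.
The other 7 form a derangement: !7 = 1854.
Total: 120 × 1854 = 222480.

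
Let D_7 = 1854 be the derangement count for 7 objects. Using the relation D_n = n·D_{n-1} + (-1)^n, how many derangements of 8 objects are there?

14833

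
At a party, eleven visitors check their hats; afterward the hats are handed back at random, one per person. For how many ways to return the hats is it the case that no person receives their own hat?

14684570

The subfactorial !11 = [11!/e] (nearest integer).
11! = 39916800, and 39916800/e ≈ 14684570.08, so !11 = 14684570.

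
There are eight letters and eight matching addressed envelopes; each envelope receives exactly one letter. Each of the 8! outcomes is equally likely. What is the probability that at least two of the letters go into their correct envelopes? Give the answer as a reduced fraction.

2131/8064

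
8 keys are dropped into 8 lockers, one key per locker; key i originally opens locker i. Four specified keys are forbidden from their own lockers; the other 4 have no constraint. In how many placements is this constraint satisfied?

24024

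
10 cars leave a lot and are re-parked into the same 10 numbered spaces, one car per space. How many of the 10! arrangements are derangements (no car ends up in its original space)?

1334961

!10 is the nearest integer to 10!/e.
10! = 3628800, and 3628800/e ≈ 1334960.92, so !10 = 1334961.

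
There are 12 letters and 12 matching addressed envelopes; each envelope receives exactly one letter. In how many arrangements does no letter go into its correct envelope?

Recurrence: !12 = 11·(!11 + !10).
!12 = 11·(14684570 + 1334961) = 11·16019531 = 176214841

176214841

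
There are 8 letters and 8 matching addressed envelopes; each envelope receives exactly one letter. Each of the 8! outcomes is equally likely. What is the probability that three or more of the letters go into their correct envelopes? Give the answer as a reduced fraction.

647/8064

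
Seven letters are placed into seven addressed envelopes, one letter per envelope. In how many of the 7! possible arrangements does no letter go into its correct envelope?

1854

Recurrence: !7 = 6·(!6 + !5).
!7 = 6·(265 + 44) = 6·309 = 1854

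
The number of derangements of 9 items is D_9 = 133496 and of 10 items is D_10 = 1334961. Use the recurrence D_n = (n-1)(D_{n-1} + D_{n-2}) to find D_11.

14684570

D_11 = (11-1)·(D_10 + D_9) = 10·(1334961 + 133496) = 10·1468457 = 14684570.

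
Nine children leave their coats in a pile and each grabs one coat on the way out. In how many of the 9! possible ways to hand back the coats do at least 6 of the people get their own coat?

205

Sum C(9,i)·!(9-i) for i = 6..9:
  i=6: C(9,6)·!3 = 84·2 = 168
  i=7: C(9,7)·!2 = 36·1 = 36
  i=8: C(9,8)·!1 = 9·0 = 0
  i=9: C(9,9)·!0 = 1·1 = 1
Total = 205.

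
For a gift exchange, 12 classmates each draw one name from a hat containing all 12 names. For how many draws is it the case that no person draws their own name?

176214841

By inclusion-exclusion, !12 = Σ (-1)^k · 12!/k! for k=0..12
= 12! - 12!/1! + 12!/2! - 12!/3! + 12!/4! - 12!/5! + 12!/6! - 12!/7! + 12!/8! - 12!/9! + 12!/10! - 12!/11! + 12!/12!
= 479001600 - 479001600 + 239500800 - 79833600 + 19958400 - 3991680 + 665280 - 95040 + 11880 - 1320 + 132 - 12 + 1
= 176214841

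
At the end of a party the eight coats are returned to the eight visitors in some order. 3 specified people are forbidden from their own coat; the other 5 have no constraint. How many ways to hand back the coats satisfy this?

27240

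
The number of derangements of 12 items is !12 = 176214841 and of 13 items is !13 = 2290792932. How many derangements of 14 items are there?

!14 = (14-1)·(!13 + !12) = 13·(2290792932 + 176214841) = 13·2467007773 = 32071101049.

32071101049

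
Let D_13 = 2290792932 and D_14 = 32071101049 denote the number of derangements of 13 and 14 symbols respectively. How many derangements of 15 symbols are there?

481066515734

D_15 = (15-1)·(D_14 + D_13) = 14·(32071101049 + 2290792932) = 14·34361893981 = 481066515734.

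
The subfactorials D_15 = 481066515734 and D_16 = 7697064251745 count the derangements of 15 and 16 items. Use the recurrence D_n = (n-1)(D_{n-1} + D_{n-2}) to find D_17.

130850092279664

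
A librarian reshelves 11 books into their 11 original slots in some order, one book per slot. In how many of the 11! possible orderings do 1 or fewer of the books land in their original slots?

29369141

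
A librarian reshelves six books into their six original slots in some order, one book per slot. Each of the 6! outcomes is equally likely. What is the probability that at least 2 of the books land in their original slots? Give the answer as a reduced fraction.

191/720

Favorable outcomes: Σ_{i≥2} C(6,i)·!(6-i) = 15·9 + 20·2 + 15·1 + 6·0 + 1·1 = 191.
Total outcomes: 6! = 720.
Probability = 191/720 = 191/720.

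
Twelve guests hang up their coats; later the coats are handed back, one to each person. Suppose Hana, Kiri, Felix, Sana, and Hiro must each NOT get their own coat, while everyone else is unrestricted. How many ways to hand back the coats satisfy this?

312273360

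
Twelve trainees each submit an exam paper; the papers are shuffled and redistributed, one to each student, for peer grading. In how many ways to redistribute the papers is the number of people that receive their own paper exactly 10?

66

Choose which 10 of the 12 are fixed: C(12,10) = 66.
The remaining 2 must be deranged: !2 = 1.
Total: 66 × 1 = 66.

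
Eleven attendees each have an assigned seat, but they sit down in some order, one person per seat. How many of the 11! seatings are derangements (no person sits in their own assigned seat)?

14684570

The subfactorial !11 = [11!/e] (nearest integer).
11! = 39916800, and 39916800/e ≈ 14684570.08, so !11 = 14684570.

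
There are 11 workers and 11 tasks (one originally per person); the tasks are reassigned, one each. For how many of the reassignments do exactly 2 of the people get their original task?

Pick the 2 fixed positions: C(11,2) = 55 ways.
The remaining 9 must be deranged: !9 = 133496.
Total: 55 × 133496 = 7342280.

7342280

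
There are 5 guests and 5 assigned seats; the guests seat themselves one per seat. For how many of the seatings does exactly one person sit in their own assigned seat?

Pick the single fixed position: C(5,1) = 5 ways.
The other 4 form a derangement: !4 = 9.
Total: 5 × 9 = 45.

45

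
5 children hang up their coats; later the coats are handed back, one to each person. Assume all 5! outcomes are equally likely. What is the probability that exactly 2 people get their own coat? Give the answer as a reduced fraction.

1/6

Favorable outcomes: C(5,2)·!3 = 10·2 = 20.
Total outcomes: 5! = 120.
Probability = 20/120 = 1/6.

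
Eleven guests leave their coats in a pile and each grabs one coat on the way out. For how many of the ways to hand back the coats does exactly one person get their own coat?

14684571

Pick the single fixed position: C(11,1) = 11 ways.
The other 10 form a derangement: !10 = 1334961.
Total: 11 × 1334961 = 14684571.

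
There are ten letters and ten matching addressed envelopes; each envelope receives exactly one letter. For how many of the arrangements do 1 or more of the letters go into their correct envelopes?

2293839

Sum C(10,i)·!(10-i) for i = 1..10:
  i=1: C(10,1)·!9 = 10·133496 = 1334960
  i=2: C(10,2)·!8 = 45·14833 = 667485
  i=3: C(10,3)·!7 = 120·1854 = 222480
  i=4: C(10,4)·!6 = 210·265 = 55650
  i=5: C(10,5)·!5 = 252·44 = 11088
  i=6: C(10,6)·!4 = 210·9 = 1890
  i=7: C(10,7)·!3 = 120·2 = 240
  i=8: C(10,8)·!2 = 45·1 = 45
  i=9: C(10,9)·!1 = 10·0 = 0
  i=10: C(10,10)·!0 = 1·1 = 1
Total = 2293839.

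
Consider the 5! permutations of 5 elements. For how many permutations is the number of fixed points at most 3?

Sum C(5,i)·!(5-i) for i = 0..3:
  i=0: C(5,0)·!5 = 1·44 = 44
  i=1: C(5,1)·!4 = 5·9 = 45
  i=2: C(5,2)·!3 = 10·2 = 20
  i=3: C(5,3)·!2 = 10·1 = 10
Total = 119.

119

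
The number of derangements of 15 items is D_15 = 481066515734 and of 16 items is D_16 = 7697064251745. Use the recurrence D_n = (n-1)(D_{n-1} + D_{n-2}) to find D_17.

130850092279664

D_17 = (17-1)·(D_16 + D_15) = 16·(7697064251745 + 481066515734) = 16·8178130767479 = 130850092279664.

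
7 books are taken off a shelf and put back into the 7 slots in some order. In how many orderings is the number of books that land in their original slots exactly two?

924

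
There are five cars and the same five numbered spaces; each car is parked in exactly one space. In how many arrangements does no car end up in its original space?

44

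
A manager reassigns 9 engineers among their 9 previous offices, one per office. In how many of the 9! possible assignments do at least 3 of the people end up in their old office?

Sum C(9,i)·!(9-i) for i = 3..9:
  i=3: C(9,3)·!6 = 84·265 = 22260
  i=4: C(9,4)·!5 = 126·44 = 5544
  i=5: C(9,5)·!4 = 126·9 = 1134
  i=6: C(9,6)·!3 = 84·2 = 168
  i=7: C(9,7)·!2 = 36·1 = 36
  i=8: C(9,8)·!1 = 9·0 = 0
  i=9: C(9,9)·!0 = 1·1 = 1
Total = 29143.

29143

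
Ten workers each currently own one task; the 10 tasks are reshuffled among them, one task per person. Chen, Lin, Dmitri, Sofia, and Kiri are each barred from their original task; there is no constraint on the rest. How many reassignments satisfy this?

2170680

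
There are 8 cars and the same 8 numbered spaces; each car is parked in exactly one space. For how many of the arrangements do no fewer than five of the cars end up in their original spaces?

141

# with exactly i fixed is C(8,i)·!(8-i); sum over i=5..8:
  i=5: C(8,5)·!3 = 56·2 = 112
  i=6: C(8,6)·!2 = 28·1 = 28
  i=7: C(8,7)·!1 = 8·0 = 0
  i=8: C(8,8)·!0 = 1·1 = 1
Total = 141.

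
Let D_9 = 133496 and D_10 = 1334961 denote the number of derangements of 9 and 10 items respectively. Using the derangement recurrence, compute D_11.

D_11 = (11-1)·(D_10 + D_9) = 10·(1334961 + 133496) = 10·1468457 = 14684570.

14684570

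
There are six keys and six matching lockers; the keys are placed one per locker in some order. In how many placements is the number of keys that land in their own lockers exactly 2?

135

Choose which 2 of the 6 are fixed: C(6,2) = 15.
The other 4 form a derangement: !4 = 9.
Total: 15 × 9 = 135.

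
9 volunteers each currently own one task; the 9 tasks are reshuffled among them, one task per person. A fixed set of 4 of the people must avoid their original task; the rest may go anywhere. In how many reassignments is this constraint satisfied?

Let A_j be the event that the j-th constrained one is fixed. By inclusion-exclusion over the 4 events:
Σ_{j=0}^{4} (-1)^j C(4,j)(9-j)!
= C(4,0)·9! - C(4,1)·8! + C(4,2)·7! - C(4,3)·6! + C(4,4)·5!
= 362880 - 161280 + 30240 - 2880 + 120
= 229080

229080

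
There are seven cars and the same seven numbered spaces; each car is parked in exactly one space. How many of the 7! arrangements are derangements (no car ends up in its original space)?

1854

The number of derangements of 7 is !7 = Σ_{k=0}^{7} (-1)^k·7!/k!
= 7! - 7!/1! + 7!/2! - 7!/3! + 7!/4! - 7!/5! + 7!/6! - 7!/7!
= 5040 - 5040 + 2520 - 840 + 210 - 42 + 7 - 1
= 1854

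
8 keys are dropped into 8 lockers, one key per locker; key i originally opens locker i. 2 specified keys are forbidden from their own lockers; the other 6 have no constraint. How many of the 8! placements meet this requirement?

30960

Inclusion-exclusion on the 2 forbidden self-matches:
Σ_{j=0}^{2} (-1)^j C(2,j)(8-j)!
= C(2,0)·8! - C(2,1)·7! + C(2,2)·6!
= 40320 - 10080 + 720
= 30960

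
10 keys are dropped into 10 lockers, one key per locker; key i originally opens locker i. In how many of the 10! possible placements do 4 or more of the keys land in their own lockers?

Sum C(10,i)·!(10-i) for i = 4..10:
  i=4: C(10,4)·!6 = 210·265 = 55650
  i=5: C(10,5)·!5 = 252·44 = 11088
  i=6: C(10,6)·!4 = 210·9 = 1890
  i=7: C(10,7)·!3 = 120·2 = 240
  i=8: C(10,8)·!2 = 45·1 = 45
  i=9: C(10,9)·!1 = 10·0 = 0
  i=10: C(10,10)·!0 = 1·1 = 1
Total = 68914.

68914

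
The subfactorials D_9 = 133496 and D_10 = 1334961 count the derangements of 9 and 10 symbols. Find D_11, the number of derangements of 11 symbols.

14684570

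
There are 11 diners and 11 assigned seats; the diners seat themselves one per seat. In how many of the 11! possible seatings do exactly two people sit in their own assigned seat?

7342280

Choose which 2 of the 11 are fixed: C(11,2) = 55.
The other 9 form a derangement: !9 = 133496.
Total: 55 × 133496 = 7342280.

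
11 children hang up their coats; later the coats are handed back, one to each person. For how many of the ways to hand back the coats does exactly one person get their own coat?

14684571

Choose which one of the 11 is fixed: C(11,1) = 11.
The other 10 form a derangement: !10 = 1334961.
Total: 11 × 1334961 = 14684571.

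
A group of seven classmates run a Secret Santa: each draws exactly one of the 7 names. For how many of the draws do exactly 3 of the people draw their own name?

Choose which 3 of the 7 are fixed: C(7,3) = 35.
The other 4 form a derangement: !4 = 9.
Total: 35 × 9 = 315.

315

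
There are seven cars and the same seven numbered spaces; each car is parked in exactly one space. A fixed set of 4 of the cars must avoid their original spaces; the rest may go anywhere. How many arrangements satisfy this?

2790

Let A_j be the event that the j-th constrained one is fixed. By inclusion-exclusion over the 4 events:
Σ_{j=0}^{4} (-1)^j C(4,j)(7-j)!
= C(4,0)·7! - C(4,1)·6! + C(4,2)·5! - C(4,3)·4! + C(4,4)·3!
= 5040 - 2880 + 720 - 96 + 6
= 2790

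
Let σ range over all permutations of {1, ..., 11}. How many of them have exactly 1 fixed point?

14684571

Choose which one of the 11 is fixed: C(11,1) = 11.
The remaining 10 must be deranged: !10 = 1334961.
Total: 11 × 1334961 = 14684571.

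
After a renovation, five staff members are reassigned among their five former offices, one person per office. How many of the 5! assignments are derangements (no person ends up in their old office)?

Recurrence: !5 = 4·(!4 + !3).
!5 = 4·(9 + 2) = 4·11 = 44

44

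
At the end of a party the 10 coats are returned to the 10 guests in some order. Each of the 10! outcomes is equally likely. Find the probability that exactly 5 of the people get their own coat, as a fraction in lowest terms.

Favorable outcomes: C(10,5)·!5 = 252·44 = 11088.
Total outcomes: 10! = 3628800.
Probability = 11088/3628800 = 11/3600.

11/3600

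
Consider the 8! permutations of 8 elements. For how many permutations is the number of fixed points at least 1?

25487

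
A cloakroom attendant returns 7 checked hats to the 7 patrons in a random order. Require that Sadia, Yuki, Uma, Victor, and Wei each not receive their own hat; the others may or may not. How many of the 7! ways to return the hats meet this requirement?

Let A_j be the event that the j-th constrained one is fixed. By inclusion-exclusion over the 5 events:
Σ_{j=0}^{5} (-1)^j C(5,j)(7-j)!
= C(5,0)·7! - C(5,1)·6! + C(5,2)·5! - C(5,3)·4! + C(5,4)·3! - C(5,5)·2!
= 5040 - 3600 + 1200 - 240 + 30 - 2
= 2428

2428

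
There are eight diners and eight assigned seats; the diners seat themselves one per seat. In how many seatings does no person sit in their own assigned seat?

14833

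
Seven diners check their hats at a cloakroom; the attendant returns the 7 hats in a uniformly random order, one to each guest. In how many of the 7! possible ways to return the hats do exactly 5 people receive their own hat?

21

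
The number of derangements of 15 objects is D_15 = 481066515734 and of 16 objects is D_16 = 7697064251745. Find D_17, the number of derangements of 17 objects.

130850092279664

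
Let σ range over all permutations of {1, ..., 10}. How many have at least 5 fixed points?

Sum C(10,i)·!(10-i) for i = 5..10:
  i=5: C(10,5)·!5 = 252·44 = 11088
  i=6: C(10,6)·!4 = 210·9 = 1890
  i=7: C(10,7)·!3 = 120·2 = 240
  i=8: C(10,8)·!2 = 45·1 = 45
  i=9: C(10,9)·!1 = 10·0 = 0
  i=10: C(10,10)·!0 = 1·1 = 1
Total = 13264.

13264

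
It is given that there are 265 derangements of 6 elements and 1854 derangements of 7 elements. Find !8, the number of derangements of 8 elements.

14833

!8 = (8-1)·(!7 + !6) = 7·(1854 + 265) = 7·2119 = 14833.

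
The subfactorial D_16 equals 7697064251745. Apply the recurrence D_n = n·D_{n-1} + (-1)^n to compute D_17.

D_17 = 17·7697064251745 - 1 = 130850092279664.

130850092279664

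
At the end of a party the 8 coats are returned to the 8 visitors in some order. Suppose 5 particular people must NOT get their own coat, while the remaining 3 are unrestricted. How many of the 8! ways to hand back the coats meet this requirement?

21234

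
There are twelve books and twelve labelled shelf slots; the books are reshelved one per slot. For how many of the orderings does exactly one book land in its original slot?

176214840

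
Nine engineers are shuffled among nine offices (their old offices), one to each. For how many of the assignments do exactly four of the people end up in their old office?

5544

Choose which 4 of the 9 are fixed: C(9,4) = 126.
The remaining 5 must be deranged: !5 = 44.
Total: 126 × 44 = 5544.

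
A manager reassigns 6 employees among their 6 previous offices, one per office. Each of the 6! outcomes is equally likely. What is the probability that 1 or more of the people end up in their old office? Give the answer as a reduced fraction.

91/144

Favorable outcomes: Σ_{i≥1} C(6,i)·!(6-i) = 6·44 + 15·9 + 20·2 + 15·1 + 6·0 + 1·1 = 455.
Total outcomes: 6! = 720.
Probability = 455/720 = 91/144.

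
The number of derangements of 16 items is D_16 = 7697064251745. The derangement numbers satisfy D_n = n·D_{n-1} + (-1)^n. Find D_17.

D_17 = 17·7697064251745 - 1 = 130850092279664.

130850092279664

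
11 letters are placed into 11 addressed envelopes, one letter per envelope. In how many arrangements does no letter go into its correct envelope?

Use !n = n·!(n-1) + (-1)^n.
!11 = 11·1334961 - 1 = 14684570

14684570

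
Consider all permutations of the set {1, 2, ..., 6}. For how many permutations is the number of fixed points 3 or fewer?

# with exactly i fixed is C(6,i)·!(6-i); sum over i=0..3:
  i=0: C(6,0)·!6 = 1·265 = 265
  i=1: C(6,1)·!5 = 6·44 = 264
  i=2: C(6,2)·!4 = 15·9 = 135
  i=3: C(6,3)·!3 = 20·2 = 40
Total = 704.

704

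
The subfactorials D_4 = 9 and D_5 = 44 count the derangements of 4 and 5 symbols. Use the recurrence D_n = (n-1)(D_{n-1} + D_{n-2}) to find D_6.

D_6 = (6-1)·(D_5 + D_4) = 5·(44 + 9) = 5·53 = 265.

265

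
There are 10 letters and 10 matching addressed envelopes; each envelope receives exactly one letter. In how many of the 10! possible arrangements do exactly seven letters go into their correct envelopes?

240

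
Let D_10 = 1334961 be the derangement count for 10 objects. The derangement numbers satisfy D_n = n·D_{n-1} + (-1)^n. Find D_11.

D_11 = 11·1334961 - 1 = 14684570.

14684570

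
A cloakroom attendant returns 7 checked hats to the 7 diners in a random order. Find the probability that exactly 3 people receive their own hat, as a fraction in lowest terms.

Favorable outcomes: C(7,3)·!4 = 35·9 = 315.
Total outcomes: 7! = 5040.
Probability = 315/5040 = 1/16.

1/16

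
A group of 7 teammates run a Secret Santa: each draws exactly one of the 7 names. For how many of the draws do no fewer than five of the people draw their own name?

Sum C(7,i)·!(7-i) for i = 5..7:
  i=5: C(7,5)·!2 = 21·1 = 21
  i=6: C(7,6)·!1 = 7·0 = 0
  i=7: C(7,7)·!0 = 1·1 = 1
Total = 22.

22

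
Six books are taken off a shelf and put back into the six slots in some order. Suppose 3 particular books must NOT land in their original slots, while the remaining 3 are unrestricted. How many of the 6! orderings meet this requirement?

Inclusion-exclusion on the 3 forbidden self-matches:
Σ_{j=0}^{3} (-1)^j C(3,j)(6-j)!
= C(3,0)·6! - C(3,1)·5! + C(3,2)·4! - C(3,3)·3!
= 720 - 360 + 72 - 6
= 426

426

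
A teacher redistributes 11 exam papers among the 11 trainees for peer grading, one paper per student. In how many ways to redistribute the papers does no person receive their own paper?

14684570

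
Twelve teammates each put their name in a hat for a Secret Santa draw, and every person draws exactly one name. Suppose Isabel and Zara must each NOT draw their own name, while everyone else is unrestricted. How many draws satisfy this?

402796800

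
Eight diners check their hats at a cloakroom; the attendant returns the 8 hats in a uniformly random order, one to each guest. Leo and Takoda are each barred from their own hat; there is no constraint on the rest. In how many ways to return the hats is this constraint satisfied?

30960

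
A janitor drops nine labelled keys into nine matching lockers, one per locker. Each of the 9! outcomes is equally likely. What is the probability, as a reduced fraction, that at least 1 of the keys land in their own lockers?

28673/45360

Favorable outcomes: Σ_{i≥1} C(9,i)·!(9-i) = 9·14833 + 36·1854 + 84·265 + 126·44 + 126·9 + 84·2 + 36·1 + 9·0 + 1·1 = 229384.
Total outcomes: 9! = 362880.
Probability = 229384/362880 = 28673/45360.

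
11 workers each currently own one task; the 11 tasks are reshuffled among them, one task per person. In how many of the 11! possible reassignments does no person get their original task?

14684570

The number of derangements of 11 is !11 = Σ_{k=0}^{11} (-1)^k·11!/k!
= 11! - 11!/1! + 11!/2! - 11!/3! + 11!/4! - 11!/5! + 11!/6! - 11!/7! + 11!/8! - 11!/9! + 11!/10! - 11!/11!
= 39916800 - 39916800 + 19958400 - 6652800 + 1663200 - 332640 + 55440 - 7920 + 990 - 110 + 11 - 1
= 14684570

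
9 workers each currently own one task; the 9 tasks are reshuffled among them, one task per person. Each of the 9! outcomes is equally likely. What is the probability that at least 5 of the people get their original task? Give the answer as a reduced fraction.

1339/362880

Favorable outcomes: Σ_{i≥5} C(9,i)·!(9-i) = 126·9 + 84·2 + 36·1 + 9·0 + 1·1 = 1339.
Total outcomes: 9! = 362880.
Probability = 1339/362880 = 1339/362880.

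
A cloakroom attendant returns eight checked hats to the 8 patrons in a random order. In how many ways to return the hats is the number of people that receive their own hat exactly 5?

Choose which 5 of the 8 are fixed: C(8,5) = 56.
The other 3 form a derangement: !3 = 2.
Total: 56 × 2 = 112.

112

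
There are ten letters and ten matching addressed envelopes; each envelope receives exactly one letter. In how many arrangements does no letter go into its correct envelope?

By inclusion-exclusion, !10 = Σ (-1)^k · 10!/k! for k=0..10
= 10! - 10!/1! + 10!/2! - 10!/3! + 10!/4! - 10!/5! + 10!/6! - 10!/7! + 10!/8! - 10!/9! + 10!/10!
= 3628800 - 3628800 + 1814400 - 604800 + 151200 - 30240 + 5040 - 720 + 90 - 10 + 1
= 1334961

1334961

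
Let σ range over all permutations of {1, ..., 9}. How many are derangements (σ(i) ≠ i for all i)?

133496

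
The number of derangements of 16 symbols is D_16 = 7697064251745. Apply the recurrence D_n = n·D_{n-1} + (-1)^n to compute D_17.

130850092279664

D_17 = 17·7697064251745 - 1 = 130850092279664.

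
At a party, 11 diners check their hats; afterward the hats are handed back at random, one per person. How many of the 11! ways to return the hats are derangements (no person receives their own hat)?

14684570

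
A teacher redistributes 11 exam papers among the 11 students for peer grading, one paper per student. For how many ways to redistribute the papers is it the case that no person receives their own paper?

14684570

The subfactorial !11 = [11!/e] (nearest integer).
11! = 39916800, and 39916800/e ≈ 14684570.08, so !11 = 14684570.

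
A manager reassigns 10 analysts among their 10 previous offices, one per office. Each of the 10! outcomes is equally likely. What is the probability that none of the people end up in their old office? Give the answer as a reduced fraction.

Favorable outcomes: !10 = 1334961.
Total outcomes: 10! = 3628800.
Probability = 1334961/3628800 = 16481/44800.

16481/44800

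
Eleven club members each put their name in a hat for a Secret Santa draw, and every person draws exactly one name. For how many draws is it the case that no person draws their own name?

!11 is the nearest integer to 11!/e.
11! = 39916800, and 39916800/e ≈ 14684570.08, so !11 = 14684570.

14684570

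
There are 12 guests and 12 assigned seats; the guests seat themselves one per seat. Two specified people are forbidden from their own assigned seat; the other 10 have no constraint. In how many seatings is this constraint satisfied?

Inclusion-exclusion on the 2 forbidden self-matches:
Σ_{j=0}^{2} (-1)^j C(2,j)(12-j)!
= C(2,0)·12! - C(2,1)·11! + C(2,2)·10!
= 479001600 - 79833600 + 3628800
= 402796800

402796800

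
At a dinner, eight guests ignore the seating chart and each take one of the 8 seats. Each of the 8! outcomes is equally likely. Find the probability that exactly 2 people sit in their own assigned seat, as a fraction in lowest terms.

53/288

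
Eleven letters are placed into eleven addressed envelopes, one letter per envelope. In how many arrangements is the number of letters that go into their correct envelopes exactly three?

2447445

Pick the 3 fixed positions: C(11,3) = 165 ways.
The remaining 8 must be deranged: !8 = 14833.
Total: 165 × 14833 = 2447445.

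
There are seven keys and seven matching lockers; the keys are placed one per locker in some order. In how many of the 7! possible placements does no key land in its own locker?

The subfactorial !7 = [7!/e] (nearest integer).
7! = 5040, and 5040/e ≈ 1854.11, so !7 = 1854.

1854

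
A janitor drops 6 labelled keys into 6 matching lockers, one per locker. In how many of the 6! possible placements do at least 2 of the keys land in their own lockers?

Sum C(6,i)·!(6-i) for i = 2..6:
  i=2: C(6,2)·!4 = 15·9 = 135
  i=3: C(6,3)·!3 = 20·2 = 40
  i=4: C(6,4)·!2 = 15·1 = 15
  i=5: C(6,5)·!1 = 6·0 = 0
  i=6: C(6,6)·!0 = 1·1 = 1
Total = 191.

191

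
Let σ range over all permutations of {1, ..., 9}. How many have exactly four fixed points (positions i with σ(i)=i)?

Pick the 4 fixed positions: C(9,4) = 126 ways.
The other 5 form a derangement: !5 = 44.
Total: 126 × 44 = 5544.

5544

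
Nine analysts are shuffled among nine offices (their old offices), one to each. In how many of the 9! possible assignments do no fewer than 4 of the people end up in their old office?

6883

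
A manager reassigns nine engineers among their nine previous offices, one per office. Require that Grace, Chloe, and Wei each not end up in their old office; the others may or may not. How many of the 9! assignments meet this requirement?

256320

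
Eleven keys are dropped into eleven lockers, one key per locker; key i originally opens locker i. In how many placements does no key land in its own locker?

By inclusion-exclusion, !11 = Σ (-1)^k · 11!/k! for k=0..11
= 11! - 11!/1! + 11!/2! - 11!/3! + 11!/4! - 11!/5! + 11!/6! - 11!/7! + 11!/8! - 11!/9! + 11!/10! - 11!/11!
= 39916800 - 39916800 + 19958400 - 6652800 + 1663200 - 332640 + 55440 - 7920 + 990 - 110 + 11 - 1
= 14684570

14684570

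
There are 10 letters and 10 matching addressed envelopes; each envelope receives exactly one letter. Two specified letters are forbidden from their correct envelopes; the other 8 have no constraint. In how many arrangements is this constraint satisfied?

Inclusion-exclusion on the 2 forbidden self-matches:
Σ_{j=0}^{2} (-1)^j C(2,j)(10-j)!
= C(2,0)·10! - C(2,1)·9! + C(2,2)·8!
= 3628800 - 725760 + 40320
= 2943360

2943360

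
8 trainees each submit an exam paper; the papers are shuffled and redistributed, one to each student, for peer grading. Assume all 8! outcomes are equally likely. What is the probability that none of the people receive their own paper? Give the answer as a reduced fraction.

2119/5760

Favorable outcomes: !8 = 14833.
Total outcomes: 8! = 40320.
Probability = 14833/40320 = 2119/5760.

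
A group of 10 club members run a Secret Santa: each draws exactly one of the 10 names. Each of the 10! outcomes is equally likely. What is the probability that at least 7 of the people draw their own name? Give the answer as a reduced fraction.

143/1814400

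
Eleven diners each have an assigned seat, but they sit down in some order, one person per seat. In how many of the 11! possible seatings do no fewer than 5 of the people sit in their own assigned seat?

146114

Sum C(11,i)·!(11-i) for i = 5..11:
  i=5: C(11,5)·!6 = 462·265 = 122430
  i=6: C(11,6)·!5 = 462·44 = 20328
  i=7: C(11,7)·!4 = 330·9 = 2970
  i=8: C(11,8)·!3 = 165·2 = 330
  i=9: C(11,9)·!2 = 55·1 = 55
  i=10: C(11,10)·!1 = 11·0 = 0
  i=11: C(11,11)·!0 = 1·1 = 1
Total = 146114.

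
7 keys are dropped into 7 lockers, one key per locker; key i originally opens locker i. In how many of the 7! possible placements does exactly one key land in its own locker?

1855

Choose which one of the 7 is fixed: C(7,1) = 7.
The remaining 6 must be deranged: !6 = 265.
Total: 7 × 265 = 1855.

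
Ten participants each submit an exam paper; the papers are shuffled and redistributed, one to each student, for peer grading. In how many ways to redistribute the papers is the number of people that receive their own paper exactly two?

667485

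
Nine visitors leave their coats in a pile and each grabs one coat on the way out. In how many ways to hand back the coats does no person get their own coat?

133496

By inclusion-exclusion, !9 = Σ (-1)^k · 9!/k! for k=0..9
= 9! - 9!/1! + 9!/2! - 9!/3! + 9!/4! - 9!/5! + 9!/6! - 9!/7! + 9!/8! - 9!/9!
= 362880 - 362880 + 181440 - 60480 + 15120 - 3024 + 504 - 72 + 9 - 1
= 133496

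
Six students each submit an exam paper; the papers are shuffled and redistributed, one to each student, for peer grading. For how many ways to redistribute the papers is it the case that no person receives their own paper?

Use !n = n·!(n-1) + (-1)^n.
!6 = 6·44 + 1 = 265

265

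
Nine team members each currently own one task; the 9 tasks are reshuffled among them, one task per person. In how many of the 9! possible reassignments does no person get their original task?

133496

By inclusion-exclusion, !9 = Σ (-1)^k · 9!/k! for k=0..9
= 9! - 9!/1! + 9!/2! - 9!/3! + 9!/4! - 9!/5! + 9!/6! - 9!/7! + 9!/8! - 9!/9!
= 362880 - 362880 + 181440 - 60480 + 15120 - 3024 + 504 - 72 + 9 - 1
= 133496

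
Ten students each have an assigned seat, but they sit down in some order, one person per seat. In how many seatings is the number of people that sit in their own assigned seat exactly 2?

667485

Pick the 2 fixed positions: C(10,2) = 45 ways.
The remaining 8 must be deranged: !8 = 14833.
Total: 45 × 14833 = 667485.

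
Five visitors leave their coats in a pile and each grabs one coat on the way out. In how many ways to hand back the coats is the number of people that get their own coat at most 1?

89

Sum C(5,i)·!(5-i) for i = 0..1:
  i=0: C(5,0)·!5 = 1·44 = 44
  i=1: C(5,1)·!4 = 5·9 = 45
Total = 89.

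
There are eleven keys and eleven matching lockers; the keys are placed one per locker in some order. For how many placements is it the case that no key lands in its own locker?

!11 = 11! · Σ_{k=0}^{11} (-1)^k/k!
= 11! - 11!/1! + 11!/2! - 11!/3! + 11!/4! - 11!/5! + 11!/6! - 11!/7! + 11!/8! - 11!/9! + 11!/10! - 11!/11!
= 39916800 - 39916800 + 19958400 - 6652800 + 1663200 - 332640 + 55440 - 7920 + 990 - 110 + 11 - 1
= 14684570

14684570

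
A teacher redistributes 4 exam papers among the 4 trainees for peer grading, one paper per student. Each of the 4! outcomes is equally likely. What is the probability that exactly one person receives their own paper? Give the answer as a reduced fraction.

Favorable outcomes: C(4,1)·!3 = 4·2 = 8.
Total outcomes: 4! = 24.
Probability = 8/24 = 1/3.

1/3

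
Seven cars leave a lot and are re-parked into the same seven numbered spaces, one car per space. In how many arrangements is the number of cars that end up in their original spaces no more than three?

4948

# with exactly i fixed is C(7,i)·!(7-i); sum over i=0..3:
  i=0: C(7,0)·!7 = 1·1854 = 1854
  i=1: C(7,1)·!6 = 7·265 = 1855
  i=2: C(7,2)·!5 = 21·44 = 924
  i=3: C(7,3)·!4 = 35·9 = 315
Total = 4948.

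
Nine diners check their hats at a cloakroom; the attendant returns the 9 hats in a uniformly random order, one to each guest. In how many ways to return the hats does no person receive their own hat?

133496

!9 is the nearest integer to 9!/e.
9! = 362880, and 362880/e ≈ 133496.09, so !9 = 133496.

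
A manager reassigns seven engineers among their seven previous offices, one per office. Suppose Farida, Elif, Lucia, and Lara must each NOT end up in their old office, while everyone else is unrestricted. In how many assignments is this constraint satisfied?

2790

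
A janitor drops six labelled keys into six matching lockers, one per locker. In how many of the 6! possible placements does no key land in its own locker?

Use !n = (n-1)(!(n-1) + !(n-2)).
!6 = 5·(44 + 9) = 5·53 = 265

265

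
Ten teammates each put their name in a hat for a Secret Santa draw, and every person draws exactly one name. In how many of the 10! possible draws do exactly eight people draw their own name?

Pick the 8 fixed positions: C(10,8) = 45 ways.
The other 2 form a derangement: !2 = 1.
Total: 45 × 1 = 45.

45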